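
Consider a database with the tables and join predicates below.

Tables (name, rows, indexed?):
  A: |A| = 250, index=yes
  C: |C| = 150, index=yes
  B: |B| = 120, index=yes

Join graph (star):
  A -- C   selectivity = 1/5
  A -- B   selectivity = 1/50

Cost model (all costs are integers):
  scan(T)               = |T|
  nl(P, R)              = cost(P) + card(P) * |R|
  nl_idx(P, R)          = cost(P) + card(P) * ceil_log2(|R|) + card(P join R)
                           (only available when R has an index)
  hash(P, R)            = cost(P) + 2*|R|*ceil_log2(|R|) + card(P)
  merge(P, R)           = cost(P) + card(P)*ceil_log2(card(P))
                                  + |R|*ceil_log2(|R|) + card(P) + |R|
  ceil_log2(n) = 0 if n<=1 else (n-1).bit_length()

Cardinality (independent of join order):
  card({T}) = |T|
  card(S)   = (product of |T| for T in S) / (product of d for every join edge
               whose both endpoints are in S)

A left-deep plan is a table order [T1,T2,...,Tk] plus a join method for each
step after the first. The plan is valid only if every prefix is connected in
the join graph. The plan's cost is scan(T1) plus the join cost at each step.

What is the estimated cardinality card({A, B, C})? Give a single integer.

Tables in S: A(250), B(120), C(150)
Edges inside S: A-C(d=5), A-B(d=50)
numerator = 250 * 120 * 150 = 4500000
denominator = 5 * 50 = 250
card(S) = 4500000 / 250 = 18000

18000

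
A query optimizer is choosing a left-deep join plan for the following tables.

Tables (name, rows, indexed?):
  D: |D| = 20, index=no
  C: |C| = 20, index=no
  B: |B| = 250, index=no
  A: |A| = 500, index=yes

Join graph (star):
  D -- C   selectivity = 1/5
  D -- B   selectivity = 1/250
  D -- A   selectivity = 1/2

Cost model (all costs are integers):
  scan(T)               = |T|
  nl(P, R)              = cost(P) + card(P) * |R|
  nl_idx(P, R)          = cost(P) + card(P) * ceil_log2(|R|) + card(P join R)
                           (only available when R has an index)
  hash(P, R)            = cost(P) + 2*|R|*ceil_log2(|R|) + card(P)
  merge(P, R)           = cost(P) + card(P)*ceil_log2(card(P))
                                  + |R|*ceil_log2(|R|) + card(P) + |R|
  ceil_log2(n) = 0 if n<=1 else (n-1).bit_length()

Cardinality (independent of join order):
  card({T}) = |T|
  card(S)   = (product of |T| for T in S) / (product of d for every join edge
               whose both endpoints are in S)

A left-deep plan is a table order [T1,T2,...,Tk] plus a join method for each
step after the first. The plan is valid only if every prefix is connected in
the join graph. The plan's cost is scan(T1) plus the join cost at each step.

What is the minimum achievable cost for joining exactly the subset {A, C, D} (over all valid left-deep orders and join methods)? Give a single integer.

Selinger DP over subsets of {A,C,D}:
  {D}: scan cost=20, card=20
  {C}: scan cost=20, card=20
  {A}: scan cost=500, card=500
  {CD}: card=80; try (D,hash)→240, (C,hash)→240, (D,merge)→260, (C,merge)→260, (D,nl)→420, (C,nl)→420; best=240 via (D,hash)
  {AD}: card=5000; try (D,hash)→1200, (A,merge)→5140, (A,nl_idx)→5200, (D,merge)→5620, (A,hash)→9040, (A,nl)→10020 …(+1); best=1200 via (D,hash)
  {ACD}: card=20000; try (A,merge)→5880, (C,hash)→6400, (A,hash)→9320, (A,nl_idx)→20960, (A,nl)→40240, (C,merge)→71320 …(+1); best=5880 via (A,merge)

5880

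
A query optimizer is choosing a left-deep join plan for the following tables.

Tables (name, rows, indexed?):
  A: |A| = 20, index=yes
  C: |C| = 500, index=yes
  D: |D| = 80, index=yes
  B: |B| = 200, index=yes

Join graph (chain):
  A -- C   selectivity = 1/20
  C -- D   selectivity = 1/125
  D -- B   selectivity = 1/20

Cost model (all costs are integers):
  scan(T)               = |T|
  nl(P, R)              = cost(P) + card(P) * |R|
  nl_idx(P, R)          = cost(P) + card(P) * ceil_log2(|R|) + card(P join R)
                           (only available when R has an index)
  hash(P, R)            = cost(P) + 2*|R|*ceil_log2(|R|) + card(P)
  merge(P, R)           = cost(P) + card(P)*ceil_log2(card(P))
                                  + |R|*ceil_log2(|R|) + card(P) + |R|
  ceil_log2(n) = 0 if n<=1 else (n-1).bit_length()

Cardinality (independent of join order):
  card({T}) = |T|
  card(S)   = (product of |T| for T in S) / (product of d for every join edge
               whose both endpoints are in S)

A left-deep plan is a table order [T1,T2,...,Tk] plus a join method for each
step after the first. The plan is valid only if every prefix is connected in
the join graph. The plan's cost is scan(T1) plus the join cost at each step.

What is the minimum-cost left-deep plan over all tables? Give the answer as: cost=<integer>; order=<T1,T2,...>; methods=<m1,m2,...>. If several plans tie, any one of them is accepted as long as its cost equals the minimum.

Selinger DP (subsets sized 1..n):
  {A}: scan cost=20, card=20
  {C}: scan cost=500, card=500
  {D}: scan cost=80, card=80
  {B}: scan cost=200, card=200
  {AC}: card=500; try (C,nl_idx)→700, (A,hash)→1200, (A,nl_idx)→3500, (C,merge)→5140, (A,merge)→5620, (C,hash)→9040 …(+2); best=700 via (C,nl_idx)
  {CD}: card=320; try (C,nl_idx)→1120, (D,hash)→2120, (D,nl_idx)→4320, (C,merge)→5720, (D,merge)→6140, (C,hash)→9160 …(+2); best=1120 via (C,nl_idx)
  {BD}: card=800; try (D,hash)→1520, (B,nl_idx)→1520, (D,nl_idx)→2400, (B,merge)→2520, (D,merge)→2640, (B,hash)→3360 …(+2); best=1520 via (D,hash)
  {ACD}: card=320; try (A,hash)→1640, (D,hash)→2320, (A,nl_idx)→3040, (A,merge)→4440, (D,nl_idx)→4520, (D,merge)→6340 …(+2); best=1640 via (A,hash)
  {BCD}: card=3200; try (B,hash)→4640, (B,merge)→6120, (B,nl_idx)→6880, (C,hash)→11320, (C,nl_idx)→11920, (C,merge)→15320 …(+2); best=4640 via (B,hash)
  {ABCD}: card=3200; try (B,hash)→5160, (B,merge)→6640, (B,nl_idx)→7400, (A,hash)→8040, (A,nl_idx)→23840, (A,merge)→46360 …(+2); best=5160 via (B,hash)

cost=5160; order=D,C,A,B; methods=nl_idx,hash,hash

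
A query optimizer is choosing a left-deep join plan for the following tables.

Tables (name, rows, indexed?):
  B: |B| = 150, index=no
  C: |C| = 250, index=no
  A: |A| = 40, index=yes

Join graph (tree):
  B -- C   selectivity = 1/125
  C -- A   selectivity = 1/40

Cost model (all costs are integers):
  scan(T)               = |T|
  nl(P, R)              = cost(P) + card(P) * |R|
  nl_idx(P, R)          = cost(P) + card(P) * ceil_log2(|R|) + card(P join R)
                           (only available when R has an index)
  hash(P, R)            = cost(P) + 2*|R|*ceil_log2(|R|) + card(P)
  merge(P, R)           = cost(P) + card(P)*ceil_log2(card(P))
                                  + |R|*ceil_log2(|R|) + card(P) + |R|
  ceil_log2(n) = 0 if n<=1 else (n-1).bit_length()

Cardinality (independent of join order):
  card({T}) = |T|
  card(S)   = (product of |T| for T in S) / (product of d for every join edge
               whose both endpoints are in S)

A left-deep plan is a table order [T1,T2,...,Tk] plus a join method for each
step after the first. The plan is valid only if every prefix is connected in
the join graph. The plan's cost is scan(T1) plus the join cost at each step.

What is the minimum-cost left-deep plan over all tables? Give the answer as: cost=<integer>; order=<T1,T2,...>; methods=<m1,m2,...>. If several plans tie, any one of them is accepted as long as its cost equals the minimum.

Selinger DP (subsets sized 1..n):
  {B}: scan cost=150, card=150
  {C}: scan cost=250, card=250
  {A}: scan cost=40, card=40
  {BC}: card=300; try (B,hash)→2900, (C,merge)→3750, (B,merge)→3850, (C,hash)→4300, (C,nl)→37650, (B,nl)→37750; best=2900 via (B,hash)
  {AC}: card=250; try (A,hash)→980, (A,nl_idx)→2000, (C,merge)→2570, (A,merge)→2780, (C,hash)→4080, (C,nl)→10040 …(+1); best=980 via (A,hash)
  {ABC}: card=300; try (B,hash)→3630, (A,hash)→3680, (B,merge)→4580, (A,nl_idx)→5000, (A,merge)→6180, (A,nl)→14900 …(+1); best=3630 via (B,hash)

cost=3630; order=C,A,B; methods=hash,hash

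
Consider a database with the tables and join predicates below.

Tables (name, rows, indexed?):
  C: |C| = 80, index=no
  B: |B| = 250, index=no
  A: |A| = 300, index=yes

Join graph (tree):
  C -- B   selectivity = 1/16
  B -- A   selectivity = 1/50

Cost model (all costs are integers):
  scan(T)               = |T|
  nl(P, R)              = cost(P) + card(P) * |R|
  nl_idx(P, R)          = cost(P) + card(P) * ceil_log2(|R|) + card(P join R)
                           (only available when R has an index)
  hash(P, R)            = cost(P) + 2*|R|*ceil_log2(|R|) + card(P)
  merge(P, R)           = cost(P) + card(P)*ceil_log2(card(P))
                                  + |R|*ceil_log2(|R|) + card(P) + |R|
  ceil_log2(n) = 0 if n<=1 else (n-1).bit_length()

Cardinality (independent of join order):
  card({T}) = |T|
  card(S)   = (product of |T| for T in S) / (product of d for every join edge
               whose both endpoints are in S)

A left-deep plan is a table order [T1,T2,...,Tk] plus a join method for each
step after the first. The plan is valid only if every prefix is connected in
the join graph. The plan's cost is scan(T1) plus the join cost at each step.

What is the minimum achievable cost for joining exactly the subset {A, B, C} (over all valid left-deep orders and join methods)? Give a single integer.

Selinger DP over subsets of {A,B,C}:
  {C}: scan cost=80, card=80
  {B}: scan cost=250, card=250
  {A}: scan cost=300, card=300
  {BC}: card=1250; try (C,hash)→1620, (B,merge)→2970, (C,merge)→3140, (B,hash)→4160, (B,nl)→20080, (C,nl)→20250; best=1620 via (C,hash)
  {AB}: card=1500; try (A,nl_idx)→4000, (B,hash)→4600, (A,merge)→5500, (B,merge)→5550, (A,hash)→5900, (A,nl)→75250 …(+1); best=4000 via (A,nl_idx)
  {ABC}: card=7500; try (C,hash)→6620, (A,hash)→8270, (A,merge)→19620, (A,nl_idx)→20370, (C,merge)→22640, (C,nl)→124000 …(+1); best=6620 via (C,hash)

6620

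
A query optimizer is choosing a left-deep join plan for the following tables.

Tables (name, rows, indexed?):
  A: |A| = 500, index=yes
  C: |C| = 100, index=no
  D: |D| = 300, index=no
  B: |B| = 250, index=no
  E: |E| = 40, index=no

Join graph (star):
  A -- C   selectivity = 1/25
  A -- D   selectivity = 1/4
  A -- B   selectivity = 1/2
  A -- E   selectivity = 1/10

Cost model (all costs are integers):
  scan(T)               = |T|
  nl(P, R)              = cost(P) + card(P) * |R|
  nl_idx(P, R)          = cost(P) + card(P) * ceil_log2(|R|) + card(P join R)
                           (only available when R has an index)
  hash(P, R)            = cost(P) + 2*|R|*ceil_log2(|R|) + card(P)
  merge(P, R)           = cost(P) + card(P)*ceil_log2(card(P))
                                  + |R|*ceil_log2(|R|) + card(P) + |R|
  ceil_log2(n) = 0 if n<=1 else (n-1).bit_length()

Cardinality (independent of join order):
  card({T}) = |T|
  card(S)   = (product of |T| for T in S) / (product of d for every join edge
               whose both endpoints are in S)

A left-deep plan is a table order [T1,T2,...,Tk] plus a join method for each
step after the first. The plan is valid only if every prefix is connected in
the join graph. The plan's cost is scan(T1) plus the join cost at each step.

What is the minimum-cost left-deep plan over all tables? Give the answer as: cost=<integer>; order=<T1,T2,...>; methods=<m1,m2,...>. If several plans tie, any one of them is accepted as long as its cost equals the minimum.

Selinger DP (subsets sized 1..n):
  {A}: scan cost=500, card=500
  {C}: scan cost=100, card=100
  {D}: scan cost=300, card=300
  {B}: scan cost=250, card=250
  {E}: scan cost=40, card=40
  {AC}: card=2000; try (C,hash)→2400, (A,nl_idx)→3000, (A,merge)→5900, (C,merge)→6300, (A,hash)→9200, (A,nl)→50100 …(+1); best=2400 via (C,hash)
  {AD}: card=37500; try (D,hash)→6400, (A,merge)→8300, (D,merge)→8500, (A,hash)→9600, (A,nl_idx)→40500, (A,nl)→150300 …(+1); best=6400 via (D,hash)
  {AB}: card=62500; try (B,hash)→5000, (A,merge)→7500, (B,merge)→7750, (A,hash)→9500, (A,nl_idx)→65000, (A,nl)→125250 …(+1); best=5000 via (B,hash)
  {AE}: card=2000; try (E,hash)→1480, (A,nl_idx)→2400, (A,merge)→5320, (E,merge)→5780, (A,hash)→9080, (A,nl)→20040 …(+1); best=1480 via (E,hash)
  {ACD}: card=150000; try (D,hash)→9800, (D,merge)→29400, (C,hash)→45300, (D,nl)→602400, (C,merge)→644700, (C,nl)→3756400; best=9800 via (D,hash)
  {ABC}: card=250000; try (B,hash)→8400, (B,merge)→28650, (C,hash)→68900, (B,nl)→502400, (C,merge)→1068300, (C,nl)→6255000; best=8400 via (B,hash)
  {ACE}: card=8000; try (E,hash)→4880, (C,hash)→4880, (C,merge)→26280, (E,merge)→26680, (E,nl)→82400, (C,nl)→201480; best=4880 via (E,hash)
  {ABD}: card=4687500; try (B,hash)→47900, (D,hash)→72900, (B,merge)→646150, (D,merge)→1070500, (B,nl)→9381400, (D,nl)→18755000; best=47900 via (B,hash)
  {ADE}: card=150000; try (D,hash)→8880, (D,merge)→28480, (E,hash)→44380, (D,nl)→601480, (E,merge)→644180, (E,nl)→1506400; best=8880 via (D,hash)
  {ABE}: card=250000; try (B,hash)→7480, (B,merge)→27730, (E,hash)→67980, (B,nl)→501480, (E,merge)→1067780, (E,nl)→2505000; best=7480 via (B,hash)
  {ABCD}: card=18750000; try (B,hash)→163800, (D,hash)→263800, (B,merge)→2862050, (C,hash)→4736800, (D,merge)→4761400, (B,nl)→37509800 …(+3); best=163800 via (B,hash)
  {ACDE}: card=600000; try (D,hash)→18280, (D,merge)→119880, (E,hash)→160280, (C,hash)→160280, (D,nl)→2404880, (C,merge)→2859680 …(+3); best=18280 via (D,hash)
  {ABCE}: card=1000000; try (B,hash)→16880, (B,merge)→119130, (E,hash)→258880, (C,hash)→258880, (B,nl)→2004880, (C,merge)→4758280 …(+3); best=16880 via (B,hash)
  {ABDE}: card=18750000; try (B,hash)→162880, (D,hash)→262880, (B,merge)→2861130, (E,hash)→4735880, (D,merge)→4760480, (B,nl)→37508880 …(+3); best=162880 via (B,hash)
  {ABCDE}: card=75000000; try (B,hash)→622280, (D,hash)→1022280, (B,merge)→12620530, (E,hash)→18914280, (C,hash)→18914280, (D,merge)→21019880 …(+6); best=622280 via (B,hash)

cost=622280; order=A,C,E,D,B; methods=hash,hash,hash,hash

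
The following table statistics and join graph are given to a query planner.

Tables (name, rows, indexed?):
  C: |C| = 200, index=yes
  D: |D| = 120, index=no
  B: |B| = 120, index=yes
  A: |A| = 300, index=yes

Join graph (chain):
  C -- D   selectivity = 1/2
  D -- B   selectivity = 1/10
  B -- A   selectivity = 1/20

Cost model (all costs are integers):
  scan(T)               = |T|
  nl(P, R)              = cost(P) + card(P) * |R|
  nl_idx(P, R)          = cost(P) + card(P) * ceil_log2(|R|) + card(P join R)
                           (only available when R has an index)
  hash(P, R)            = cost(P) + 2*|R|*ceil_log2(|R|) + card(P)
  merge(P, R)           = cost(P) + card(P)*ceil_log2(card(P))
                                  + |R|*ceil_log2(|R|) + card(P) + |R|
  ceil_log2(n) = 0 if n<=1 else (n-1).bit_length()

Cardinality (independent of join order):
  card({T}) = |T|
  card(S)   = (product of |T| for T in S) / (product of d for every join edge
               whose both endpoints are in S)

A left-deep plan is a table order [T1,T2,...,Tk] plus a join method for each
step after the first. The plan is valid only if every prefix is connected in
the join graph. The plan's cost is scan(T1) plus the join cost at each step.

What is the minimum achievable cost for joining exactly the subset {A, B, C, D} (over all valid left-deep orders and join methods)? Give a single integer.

Selinger DP over subsets of {A,B,C,D}:
  {C}: scan cost=200, card=200
  {D}: scan cost=120, card=120
  {B}: scan cost=120, card=120
  {A}: scan cost=300, card=300
  {CD}: card=12000; try (D,hash)→2080, (C,merge)→2880, (D,merge)→2960, (C,hash)→3440, (C,nl_idx)→13080, (C,nl)→24120 …(+1); best=2080 via (D,hash)
  {BD}: card=1440; try (D,hash)→1920, (B,hash)→1920, (D,merge)→2040, (B,merge)→2040, (B,nl_idx)→2400, (D,nl)→14520 …(+1); best=1920 via (D,hash)
  {AB}: card=1800; try (B,hash)→2280, (A,nl_idx)→3000, (A,merge)→4080, (B,nl_idx)→4200, (B,merge)→4260, (A,hash)→5640 …(+2); best=2280 via (B,hash)
  {BCD}: card=144000; try (C,hash)→6560, (B,hash)→15760, (C,merge)→21000, (C,nl_idx)→157440, (B,merge)→183040, (B,nl_idx)→230080 …(+2); best=6560 via (C,hash)
  {ABD}: card=21600; try (D,hash)→5760, (A,hash)→8760, (A,merge)→22200, (D,merge)→24840, (A,nl_idx)→36480, (D,nl)→218280 …(+1); best=5760 via (D,hash)
  {ABCD}: card=2160000; try (C,hash)→30560, (A,hash)→155960, (C,merge)→353160, (C,nl_idx)→2338560, (A,merge)→2745560, (A,nl_idx)→3462560 …(+2); best=30560 via (C,hash)

30560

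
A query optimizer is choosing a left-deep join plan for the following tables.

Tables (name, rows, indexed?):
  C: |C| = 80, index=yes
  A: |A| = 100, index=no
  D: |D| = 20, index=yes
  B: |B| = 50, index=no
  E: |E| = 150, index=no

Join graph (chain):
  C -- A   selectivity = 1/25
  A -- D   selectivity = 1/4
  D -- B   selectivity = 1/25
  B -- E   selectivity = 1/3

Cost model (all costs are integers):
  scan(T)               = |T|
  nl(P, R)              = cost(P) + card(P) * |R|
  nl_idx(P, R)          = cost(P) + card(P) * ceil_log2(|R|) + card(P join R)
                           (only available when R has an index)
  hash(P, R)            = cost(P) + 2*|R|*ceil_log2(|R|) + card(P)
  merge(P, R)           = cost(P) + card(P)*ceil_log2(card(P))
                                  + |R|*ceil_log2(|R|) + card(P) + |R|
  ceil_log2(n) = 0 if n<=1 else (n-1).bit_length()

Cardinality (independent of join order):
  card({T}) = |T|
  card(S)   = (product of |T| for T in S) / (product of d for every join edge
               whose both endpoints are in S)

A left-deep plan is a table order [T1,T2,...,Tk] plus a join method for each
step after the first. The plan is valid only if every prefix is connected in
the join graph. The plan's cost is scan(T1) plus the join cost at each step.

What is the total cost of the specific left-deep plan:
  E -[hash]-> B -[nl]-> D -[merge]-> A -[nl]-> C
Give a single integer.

4075700

step 1: scan E: cost=150, card=150
step 2: join B via hash
    card(P join B) = 150*50/(3) = 2500
    cost = 150 + 2*50*6 + 150 = 900
step 3: join D via nl
    card(P join D) = 2500*20/(25) = 2000
    cost = 900 + 2500*20 = 50900
step 4: join A via merge
    card(P join A) = 2000*100/(4) = 50000
    cost = 50900 + 2000*11 + 100*7 + 2000 + 100 = 75700
step 5: join C via nl
    card(P join C) = 50000*80/(25) = 160000
    cost = 75700 + 50000*80 = 4075700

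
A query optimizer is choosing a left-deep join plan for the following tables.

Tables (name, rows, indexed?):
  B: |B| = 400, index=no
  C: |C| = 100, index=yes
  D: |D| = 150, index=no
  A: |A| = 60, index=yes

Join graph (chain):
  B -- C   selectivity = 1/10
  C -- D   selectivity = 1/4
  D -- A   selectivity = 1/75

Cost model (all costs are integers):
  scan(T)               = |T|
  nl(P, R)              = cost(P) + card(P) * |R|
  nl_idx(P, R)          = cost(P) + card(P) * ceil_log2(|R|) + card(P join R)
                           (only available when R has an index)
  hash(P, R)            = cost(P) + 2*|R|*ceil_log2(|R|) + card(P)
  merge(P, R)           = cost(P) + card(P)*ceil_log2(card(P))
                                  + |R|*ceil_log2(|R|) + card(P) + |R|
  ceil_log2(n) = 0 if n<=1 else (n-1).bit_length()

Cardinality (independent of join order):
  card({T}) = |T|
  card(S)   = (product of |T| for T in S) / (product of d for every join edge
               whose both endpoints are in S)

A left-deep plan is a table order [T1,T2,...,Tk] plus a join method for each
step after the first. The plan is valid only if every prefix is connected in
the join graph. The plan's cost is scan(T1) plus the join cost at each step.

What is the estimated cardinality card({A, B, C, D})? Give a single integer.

Tables in S: A(60), B(400), C(100), D(150)
Edges inside S: B-C(d=10), C-D(d=4), D-A(d=75)
numerator = 60 * 400 * 100 * 150 = 360000000
denominator = 10 * 4 * 75 = 3000
card(S) = 360000000 / 3000 = 120000

120000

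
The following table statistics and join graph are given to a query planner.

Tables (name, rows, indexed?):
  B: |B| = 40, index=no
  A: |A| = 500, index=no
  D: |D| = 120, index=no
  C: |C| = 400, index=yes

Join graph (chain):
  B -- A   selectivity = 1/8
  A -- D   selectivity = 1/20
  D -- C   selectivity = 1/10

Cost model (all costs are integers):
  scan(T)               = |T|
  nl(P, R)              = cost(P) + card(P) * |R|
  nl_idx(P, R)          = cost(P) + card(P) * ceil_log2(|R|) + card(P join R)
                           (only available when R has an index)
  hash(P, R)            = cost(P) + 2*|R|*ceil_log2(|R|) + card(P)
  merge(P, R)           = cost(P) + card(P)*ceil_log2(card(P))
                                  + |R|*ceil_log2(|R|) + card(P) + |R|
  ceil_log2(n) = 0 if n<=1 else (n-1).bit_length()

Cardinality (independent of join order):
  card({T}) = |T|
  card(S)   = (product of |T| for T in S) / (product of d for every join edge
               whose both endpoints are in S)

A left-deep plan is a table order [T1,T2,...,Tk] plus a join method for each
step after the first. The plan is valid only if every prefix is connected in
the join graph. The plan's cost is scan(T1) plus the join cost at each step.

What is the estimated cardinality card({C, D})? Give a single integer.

Tables in S: C(400), D(120)
Edges inside S: D-C(d=10)
numerator = 400 * 120 = 48000
denominator = 10 = 10
card(S) = 48000 / 10 = 4800

4800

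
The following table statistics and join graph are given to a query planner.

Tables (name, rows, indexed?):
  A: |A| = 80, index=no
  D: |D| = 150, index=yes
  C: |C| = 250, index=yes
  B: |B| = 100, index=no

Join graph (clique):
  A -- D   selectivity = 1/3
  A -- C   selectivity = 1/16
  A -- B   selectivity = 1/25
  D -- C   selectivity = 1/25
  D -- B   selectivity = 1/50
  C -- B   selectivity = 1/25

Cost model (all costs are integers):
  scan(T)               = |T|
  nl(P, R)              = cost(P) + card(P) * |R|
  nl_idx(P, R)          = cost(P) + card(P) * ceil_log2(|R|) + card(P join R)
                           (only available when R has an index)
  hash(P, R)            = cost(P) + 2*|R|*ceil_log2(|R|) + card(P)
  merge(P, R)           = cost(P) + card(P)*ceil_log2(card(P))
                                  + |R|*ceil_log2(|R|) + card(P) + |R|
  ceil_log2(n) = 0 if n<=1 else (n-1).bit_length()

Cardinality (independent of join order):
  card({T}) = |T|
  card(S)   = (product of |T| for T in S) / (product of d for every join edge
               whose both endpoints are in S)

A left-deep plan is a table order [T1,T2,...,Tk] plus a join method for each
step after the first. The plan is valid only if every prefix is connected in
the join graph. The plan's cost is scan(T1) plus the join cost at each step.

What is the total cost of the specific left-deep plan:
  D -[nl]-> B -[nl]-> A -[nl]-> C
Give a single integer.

119150

step 1: scan D: cost=150, card=150
step 2: join B via nl
    card(P join B) = 150*100/(50) = 300
    cost = 150 + 150*100 = 15150
step 3: join A via nl
    card(P join A) = 300*80/(3*25) = 320
    cost = 15150 + 300*80 = 39150
step 4: join C via nl
    card(P join C) = 320*250/(16*25*25) = 8
    cost = 39150 + 320*250 = 119150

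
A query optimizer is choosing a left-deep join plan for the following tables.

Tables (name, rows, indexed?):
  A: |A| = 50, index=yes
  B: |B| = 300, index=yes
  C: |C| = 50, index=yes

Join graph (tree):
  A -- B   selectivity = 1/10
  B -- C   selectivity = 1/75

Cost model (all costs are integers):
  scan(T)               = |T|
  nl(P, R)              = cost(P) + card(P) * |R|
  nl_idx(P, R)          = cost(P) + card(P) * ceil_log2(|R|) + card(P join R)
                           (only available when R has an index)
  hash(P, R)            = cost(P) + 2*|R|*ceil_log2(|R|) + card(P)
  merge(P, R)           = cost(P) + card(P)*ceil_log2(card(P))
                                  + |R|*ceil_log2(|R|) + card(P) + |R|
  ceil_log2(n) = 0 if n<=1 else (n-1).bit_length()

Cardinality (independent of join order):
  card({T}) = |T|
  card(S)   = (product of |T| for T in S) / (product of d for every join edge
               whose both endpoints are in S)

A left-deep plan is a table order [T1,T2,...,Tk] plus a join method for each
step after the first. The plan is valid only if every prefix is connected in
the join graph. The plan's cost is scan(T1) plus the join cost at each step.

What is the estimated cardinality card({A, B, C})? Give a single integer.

Tables in S: A(50), B(300), C(50)
Edges inside S: A-B(d=10), B-C(d=75)
numerator = 50 * 300 * 50 = 750000
denominator = 10 * 75 = 750
card(S) = 750000 / 750 = 1000

1000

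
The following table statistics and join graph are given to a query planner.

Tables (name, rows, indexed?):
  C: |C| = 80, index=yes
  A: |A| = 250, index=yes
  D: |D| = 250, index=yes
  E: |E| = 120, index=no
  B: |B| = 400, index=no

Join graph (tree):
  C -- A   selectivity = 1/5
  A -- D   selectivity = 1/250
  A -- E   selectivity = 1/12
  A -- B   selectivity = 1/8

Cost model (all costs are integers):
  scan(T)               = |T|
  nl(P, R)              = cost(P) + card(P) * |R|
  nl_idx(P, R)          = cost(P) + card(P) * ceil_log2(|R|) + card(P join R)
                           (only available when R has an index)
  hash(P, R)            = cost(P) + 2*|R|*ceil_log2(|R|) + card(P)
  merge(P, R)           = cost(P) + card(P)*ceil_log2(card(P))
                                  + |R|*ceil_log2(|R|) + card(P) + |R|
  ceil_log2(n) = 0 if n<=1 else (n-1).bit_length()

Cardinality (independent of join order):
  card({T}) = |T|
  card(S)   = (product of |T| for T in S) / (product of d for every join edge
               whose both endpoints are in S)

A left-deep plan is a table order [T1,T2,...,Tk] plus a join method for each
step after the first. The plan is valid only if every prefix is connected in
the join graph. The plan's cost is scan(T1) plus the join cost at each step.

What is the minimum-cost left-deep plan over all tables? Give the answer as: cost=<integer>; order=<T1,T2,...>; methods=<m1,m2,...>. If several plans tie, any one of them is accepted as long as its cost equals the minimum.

Selinger DP (subsets sized 1..n):
  {C}: scan cost=80, card=80
  {A}: scan cost=250, card=250
  {D}: scan cost=250, card=250
  {E}: scan cost=120, card=120
  {B}: scan cost=400, card=400
  {AC}: card=4000; try (C,hash)→1620, (A,merge)→2970, (C,merge)→3140, (A,hash)→4160, (A,nl_idx)→4720, (C,nl_idx)→6000 …(+2); best=1620 via (C,hash)
  {AD}: card=250; try (D,nl_idx)→2500, (A,nl_idx)→2500, (D,hash)→4500, (A,hash)→4500, (D,merge)→4750, (A,merge)→4750 …(+2); best=2500 via (D,nl_idx)
  {AE}: card=2500; try (E,hash)→2180, (A,merge)→3330, (E,merge)→3460, (A,nl_idx)→3580, (A,hash)→4240, (A,nl)→30120 …(+1); best=2180 via (E,hash)
  {AB}: card=12500; try (A,hash)→4800, (B,merge)→6500, (A,merge)→6650, (B,hash)→7700, (A,nl_idx)→16100, (B,nl)→100250 …(+1); best=4800 via (A,hash)
  {ACD}: card=4000; try (C,hash)→3870, (C,merge)→5390, (C,nl_idx)→8250, (D,hash)→9620, (C,nl)→22500, (D,nl_idx)→37620 …(+2); best=3870 via (C,hash)
  {ACE}: card=40000; try (C,hash)→5800, (E,hash)→7300, (C,merge)→35320, (E,merge)→54580, (C,nl_idx)→59680, (C,nl)→202180 …(+1); best=5800 via (C,hash)
  {ABC}: card=200000; try (B,hash)→12820, (C,hash)→18420, (B,merge)→57620, (C,merge)→192940, (C,nl_idx)→292300, (C,nl)→1004800 …(+1); best=12820 via (B,hash)
  {ADE}: card=2500; try (E,hash)→4430, (E,merge)→5710, (D,hash)→8680, (D,nl_idx)→24680, (E,nl)→32500, (D,merge)→36930 …(+1); best=4430 via (E,hash)
  {ABD}: card=12500; try (B,merge)→8750, (B,hash)→9950, (D,hash)→21300, (B,nl)→102500, (D,nl_idx)→117300, (D,merge)→194550 …(+1); best=8750 via (B,merge)
  {ABE}: card=125000; try (B,hash)→11880, (E,hash)→18980, (B,merge)→38680, (E,merge)→193260, (B,nl)→1002180, (E,nl)→1504800; best=11880 via (B,hash)
  {ACDE}: card=40000; try (C,hash)→8050, (E,hash)→9550, (C,merge)→37570, (D,hash)→49800, (E,merge)→56830, (C,nl_idx)→61930 …(+5); best=8050 via (C,hash)
  {ABCD}: card=200000; try (B,hash)→15070, (C,hash)→22370, (B,merge)→59870, (C,merge)→196890, (D,hash)→216820, (C,nl_idx)→296250 …(+5); best=15070 via (B,hash)
  {ABCE}: card=2000000; try (B,hash)→53000, (C,hash)→138000, (E,hash)→214500, (B,merge)→689800, (C,merge)→2262520, (C,nl_idx)→2886880 …(+4); best=53000 via (B,hash)
  {ABDE}: card=125000; try (B,hash)→14130, (E,hash)→22930, (B,merge)→40930, (D,hash)→140880, (E,merge)→197210, (B,nl)→1004430 …(+4); best=14130 via (B,hash)
  {ABCDE}: card=2000000; try (B,hash)→55250, (C,hash)→140250, (E,hash)→216750, (B,merge)→692050, (D,hash)→2057000, (C,merge)→2264770 …(+8); best=55250 via (B,hash)

cost=55250; order=A,D,E,C,B; methods=nl_idx,hash,hash,hash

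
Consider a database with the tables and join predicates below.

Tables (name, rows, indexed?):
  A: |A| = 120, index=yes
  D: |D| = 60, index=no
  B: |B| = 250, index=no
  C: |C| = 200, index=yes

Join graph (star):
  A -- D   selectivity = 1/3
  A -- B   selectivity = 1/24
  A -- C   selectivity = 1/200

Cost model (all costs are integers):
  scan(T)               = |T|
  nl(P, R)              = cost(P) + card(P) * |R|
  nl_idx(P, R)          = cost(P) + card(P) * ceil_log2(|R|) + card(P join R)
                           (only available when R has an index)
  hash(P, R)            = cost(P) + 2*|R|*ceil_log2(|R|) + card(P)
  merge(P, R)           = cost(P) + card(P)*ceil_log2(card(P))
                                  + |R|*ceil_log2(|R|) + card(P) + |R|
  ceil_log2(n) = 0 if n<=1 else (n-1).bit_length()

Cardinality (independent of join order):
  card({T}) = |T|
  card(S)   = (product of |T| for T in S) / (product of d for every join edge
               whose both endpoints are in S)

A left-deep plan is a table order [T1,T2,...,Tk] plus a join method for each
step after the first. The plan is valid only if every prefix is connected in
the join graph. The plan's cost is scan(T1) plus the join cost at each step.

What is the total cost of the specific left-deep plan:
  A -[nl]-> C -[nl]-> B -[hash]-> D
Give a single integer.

56090

step 1: scan A: cost=120, card=120
step 2: join C via nl
    card(P join C) = 120*200/(200) = 120
    cost = 120 + 120*200 = 24120
step 3: join B via nl
    card(P join B) = 120*250/(24) = 1250
    cost = 24120 + 120*250 = 54120
step 4: join D via hash
    card(P join D) = 1250*60/(3) = 25000
    cost = 54120 + 2*60*6 + 1250 = 56090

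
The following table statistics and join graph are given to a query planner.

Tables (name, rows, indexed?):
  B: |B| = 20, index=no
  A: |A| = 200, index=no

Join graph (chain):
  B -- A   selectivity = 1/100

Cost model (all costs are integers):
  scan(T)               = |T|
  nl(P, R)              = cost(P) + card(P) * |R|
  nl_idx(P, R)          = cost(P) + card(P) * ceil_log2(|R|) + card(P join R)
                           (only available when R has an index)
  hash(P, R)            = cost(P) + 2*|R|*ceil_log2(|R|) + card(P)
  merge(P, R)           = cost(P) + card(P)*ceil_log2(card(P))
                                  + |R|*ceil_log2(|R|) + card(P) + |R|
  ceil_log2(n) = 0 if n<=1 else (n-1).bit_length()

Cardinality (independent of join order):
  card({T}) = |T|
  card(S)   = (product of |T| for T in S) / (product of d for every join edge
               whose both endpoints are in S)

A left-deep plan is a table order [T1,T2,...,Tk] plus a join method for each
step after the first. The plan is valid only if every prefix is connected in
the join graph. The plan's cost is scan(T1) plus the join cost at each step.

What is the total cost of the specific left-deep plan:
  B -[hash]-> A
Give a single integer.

step 1: scan B: cost=20, card=20
step 2: join A via hash
    card(P join A) = 20*200/(100) = 40
    cost = 20 + 2*200*8 + 20 = 3240

3240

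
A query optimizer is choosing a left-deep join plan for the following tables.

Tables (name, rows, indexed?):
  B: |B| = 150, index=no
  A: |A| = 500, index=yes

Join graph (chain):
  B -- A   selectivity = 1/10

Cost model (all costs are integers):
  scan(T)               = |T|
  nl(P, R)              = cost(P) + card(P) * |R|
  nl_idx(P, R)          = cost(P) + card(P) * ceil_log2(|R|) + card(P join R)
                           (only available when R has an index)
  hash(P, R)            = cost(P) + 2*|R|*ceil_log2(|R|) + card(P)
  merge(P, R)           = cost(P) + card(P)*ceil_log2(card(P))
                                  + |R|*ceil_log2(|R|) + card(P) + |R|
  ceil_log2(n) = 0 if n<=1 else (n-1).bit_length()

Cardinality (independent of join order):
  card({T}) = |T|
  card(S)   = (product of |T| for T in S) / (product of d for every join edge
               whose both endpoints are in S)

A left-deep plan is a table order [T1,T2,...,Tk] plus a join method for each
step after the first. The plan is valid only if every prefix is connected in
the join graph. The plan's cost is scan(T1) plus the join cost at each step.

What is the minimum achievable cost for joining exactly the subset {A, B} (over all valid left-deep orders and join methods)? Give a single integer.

Selinger DP over subsets of {A,B}:
  {B}: scan cost=150, card=150
  {A}: scan cost=500, card=500
  {AB}: card=7500; try (B,hash)→3400, (A,merge)→6500, (B,merge)→6850, (A,nl_idx)→9000, (A,hash)→9300, (A,nl)→75150 …(+1); best=3400 via (B,hash)

3400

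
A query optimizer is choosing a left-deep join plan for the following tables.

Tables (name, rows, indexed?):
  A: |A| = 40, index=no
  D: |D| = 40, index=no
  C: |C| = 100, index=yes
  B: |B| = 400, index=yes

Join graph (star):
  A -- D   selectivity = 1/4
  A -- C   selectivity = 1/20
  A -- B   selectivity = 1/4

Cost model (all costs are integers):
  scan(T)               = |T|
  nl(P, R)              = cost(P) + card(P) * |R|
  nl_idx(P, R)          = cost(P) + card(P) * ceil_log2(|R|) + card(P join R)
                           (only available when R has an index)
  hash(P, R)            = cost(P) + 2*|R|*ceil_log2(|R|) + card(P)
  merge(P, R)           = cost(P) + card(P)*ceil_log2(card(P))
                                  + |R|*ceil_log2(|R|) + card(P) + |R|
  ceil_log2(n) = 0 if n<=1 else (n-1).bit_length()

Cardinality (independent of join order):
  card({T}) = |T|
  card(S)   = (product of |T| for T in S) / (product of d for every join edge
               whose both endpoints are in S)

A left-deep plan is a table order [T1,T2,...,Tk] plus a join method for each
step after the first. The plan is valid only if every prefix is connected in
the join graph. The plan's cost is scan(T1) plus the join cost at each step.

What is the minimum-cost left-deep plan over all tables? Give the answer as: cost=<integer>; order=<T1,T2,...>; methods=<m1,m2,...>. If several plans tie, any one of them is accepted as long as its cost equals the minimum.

cost=10400; order=A,C,D,B; methods=nl_idx,hash,hash

Selinger DP (subsets sized 1..n):
  {A}: scan cost=40, card=40
  {D}: scan cost=40, card=40
  {C}: scan cost=100, card=100
  {B}: scan cost=400, card=400
  {AD}: card=400; try (D,hash)→560, (A,hash)→560, (D,merge)→600, (A,merge)→600, (D,nl)→1640, (A,nl)→1640; best=560 via (D,hash)
  {AC}: card=200; try (C,nl_idx)→520, (A,hash)→680, (C,merge)→1120, (A,merge)→1180, (C,hash)→1480, (C,nl)→4040 …(+1); best=520 via (C,nl_idx)
  {AB}: card=4000; try (A,hash)→1280, (B,merge)→4320, (B,nl_idx)→4400, (A,merge)→4680, (B,hash)→7280, (B,nl)→16040 …(+1); best=1280 via (A,hash)
  {ACD}: card=2000; try (D,hash)→1200, (C,hash)→2360, (D,merge)→2600, (C,merge)→5360, (C,nl_idx)→5360, (D,nl)→8520 …(+1); best=1200 via (D,hash)
  {ABD}: card=40000; try (D,hash)→5760, (B,hash)→8160, (B,merge)→8560, (B,nl_idx)→44160, (D,merge)→53560, (B,nl)→160560 …(+1); best=5760 via (D,hash)
  {ABC}: card=20000; try (B,merge)→6320, (C,hash)→6680, (B,hash)→7920, (B,nl_idx)→22320, (C,nl_idx)→49280, (C,merge)→54080 …(+2); best=6320 via (B,merge)
  {ABCD}: card=200000; try (B,hash)→10400, (D,hash)→26800, (B,merge)→29200, (C,hash)→47160, (B,nl_idx)→219200, (D,merge)→326600 …(+5); best=10400 via (B,hash)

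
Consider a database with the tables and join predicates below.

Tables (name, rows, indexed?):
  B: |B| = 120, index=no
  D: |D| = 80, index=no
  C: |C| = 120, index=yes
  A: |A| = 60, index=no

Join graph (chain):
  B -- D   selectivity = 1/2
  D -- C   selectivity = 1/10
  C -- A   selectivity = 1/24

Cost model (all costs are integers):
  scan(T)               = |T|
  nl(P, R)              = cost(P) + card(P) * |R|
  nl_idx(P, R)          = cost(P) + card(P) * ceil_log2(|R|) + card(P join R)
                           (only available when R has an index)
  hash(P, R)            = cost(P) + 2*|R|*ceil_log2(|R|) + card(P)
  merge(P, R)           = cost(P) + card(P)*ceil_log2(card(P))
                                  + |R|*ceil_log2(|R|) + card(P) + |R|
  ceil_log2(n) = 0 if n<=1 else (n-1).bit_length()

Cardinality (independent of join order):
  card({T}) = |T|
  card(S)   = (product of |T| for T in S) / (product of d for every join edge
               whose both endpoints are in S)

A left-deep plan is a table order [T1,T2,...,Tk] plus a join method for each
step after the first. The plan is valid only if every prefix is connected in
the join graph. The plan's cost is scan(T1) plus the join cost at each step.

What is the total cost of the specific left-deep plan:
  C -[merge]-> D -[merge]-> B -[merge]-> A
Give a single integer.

992860

step 1: scan C: cost=120, card=120
step 2: join D via merge
    card(P join D) = 120*80/(10) = 960
    cost = 120 + 120*7 + 80*7 + 120 + 80 = 1720
step 3: join B via merge
    card(P join B) = 960*120/(2) = 57600
    cost = 1720 + 960*10 + 120*7 + 960 + 120 = 13240
step 4: join A via merge
    card(P join A) = 57600*60/(24) = 144000
    cost = 13240 + 57600*16 + 60*6 + 57600 + 60 = 992860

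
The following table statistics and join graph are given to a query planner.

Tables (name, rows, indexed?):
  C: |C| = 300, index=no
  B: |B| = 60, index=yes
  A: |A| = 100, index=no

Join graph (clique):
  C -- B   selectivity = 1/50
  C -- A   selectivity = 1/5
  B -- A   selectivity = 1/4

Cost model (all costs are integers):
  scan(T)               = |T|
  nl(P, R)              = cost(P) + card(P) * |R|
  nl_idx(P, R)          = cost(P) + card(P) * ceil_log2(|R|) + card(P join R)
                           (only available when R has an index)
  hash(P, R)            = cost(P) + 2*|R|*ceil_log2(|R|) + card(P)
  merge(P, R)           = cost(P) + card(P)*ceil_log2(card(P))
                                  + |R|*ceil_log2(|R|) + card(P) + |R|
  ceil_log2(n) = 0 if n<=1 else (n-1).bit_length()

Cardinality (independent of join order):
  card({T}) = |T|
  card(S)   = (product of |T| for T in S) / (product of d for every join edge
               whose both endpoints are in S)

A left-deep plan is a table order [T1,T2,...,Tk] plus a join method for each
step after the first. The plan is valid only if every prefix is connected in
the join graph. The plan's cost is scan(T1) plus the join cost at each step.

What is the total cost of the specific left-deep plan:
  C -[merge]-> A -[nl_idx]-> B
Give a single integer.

step 1: scan C: cost=300, card=300
step 2: join A via merge
    card(P join A) = 300*100/(5) = 6000
    cost = 300 + 300*9 + 100*7 + 300 + 100 = 4100
step 3: join B via nl_idx
    card(P join B) = 6000*60/(50*4) = 1800
    cost = 4100 + 6000*6 + 1800 = 41900

41900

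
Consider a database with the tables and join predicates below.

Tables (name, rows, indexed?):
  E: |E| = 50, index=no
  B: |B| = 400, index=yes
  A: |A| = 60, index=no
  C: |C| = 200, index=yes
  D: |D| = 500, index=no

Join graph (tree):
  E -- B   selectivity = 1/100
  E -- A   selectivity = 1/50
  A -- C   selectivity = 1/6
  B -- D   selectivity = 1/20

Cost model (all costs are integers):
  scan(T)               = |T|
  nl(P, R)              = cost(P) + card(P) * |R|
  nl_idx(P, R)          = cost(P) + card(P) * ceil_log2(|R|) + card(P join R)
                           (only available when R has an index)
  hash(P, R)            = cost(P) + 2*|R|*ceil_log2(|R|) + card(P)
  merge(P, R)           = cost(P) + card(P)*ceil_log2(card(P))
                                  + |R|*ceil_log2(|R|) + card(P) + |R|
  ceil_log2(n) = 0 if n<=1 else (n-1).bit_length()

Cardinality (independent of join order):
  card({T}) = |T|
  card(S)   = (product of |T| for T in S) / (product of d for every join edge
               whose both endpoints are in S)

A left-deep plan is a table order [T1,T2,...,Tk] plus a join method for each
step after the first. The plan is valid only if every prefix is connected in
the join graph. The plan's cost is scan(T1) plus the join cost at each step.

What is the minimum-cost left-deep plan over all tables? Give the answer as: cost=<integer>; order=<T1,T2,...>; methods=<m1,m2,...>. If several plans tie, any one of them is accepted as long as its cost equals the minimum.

Selinger DP (subsets sized 1..n):
  {E}: scan cost=50, card=50
  {B}: scan cost=400, card=400
  {A}: scan cost=60, card=60
  {C}: scan cost=200, card=200
  {D}: scan cost=500, card=500
  {BE}: card=200; try (B,nl_idx)→700, (E,hash)→1400, (B,merge)→4400, (E,merge)→4750, (B,hash)→7300, (B,nl)→20050 …(+1); best=700 via (B,nl_idx)
  {AE}: card=60; try (E,hash)→720, (A,hash)→820, (A,merge)→820, (E,merge)→830, (A,nl)→3050, (E,nl)→3060; best=720 via (E,hash)
  {BD}: card=10000; try (B,hash)→8200, (D,merge)→9400, (B,merge)→9500, (D,hash)→9800, (B,nl_idx)→15000, (D,nl)→200400 …(+1); best=8200 via (B,hash)
  {AC}: card=2000; try (A,hash)→1120, (C,merge)→2280, (A,merge)→2420, (C,nl_idx)→2540, (C,hash)→3320, (C,nl)→12060 …(+1); best=1120 via (A,hash)
  {ABE}: card=240; try (B,nl_idx)→1500, (A,hash)→1620, (A,merge)→2920, (B,merge)→5140, (B,hash)→7980, (A,nl)→12700 …(+1); best=1500 via (B,nl_idx)
  {BDE}: card=5000; try (D,merge)→7500, (D,hash)→9900, (E,hash)→18800, (D,nl)→100700, (E,merge)→158550, (E,nl)→508200; best=7500 via (D,merge)
  {ACE}: card=2000; try (C,merge)→2940, (C,nl_idx)→3200, (E,hash)→3720, (C,hash)→3980, (C,nl)→12720, (E,merge)→25470 …(+1); best=2940 via (C,merge)
  {ABCE}: card=8000; try (C,hash)→4940, (C,merge)→5460, (C,nl_idx)→11420, (B,hash)→12140, (B,nl_idx)→28940, (B,merge)→30940 …(+2); best=4940 via (C,hash)
  {ABDE}: card=6000; try (D,merge)→8660, (D,hash)→10740, (A,hash)→13220, (A,merge)→77920, (D,nl)→121500, (A,nl)→307500; best=8660 via (D,merge)
  {ABCDE}: card=200000; try (C,hash)→17860, (D,hash)→21940, (C,merge)→94460, (D,merge)→121940, (C,nl_idx)→256660, (C,nl)→1208660 …(+1); best=17860 via (C,hash)

cost=17860; order=A,E,B,D,C; methods=hash,nl_idx,merge,hash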